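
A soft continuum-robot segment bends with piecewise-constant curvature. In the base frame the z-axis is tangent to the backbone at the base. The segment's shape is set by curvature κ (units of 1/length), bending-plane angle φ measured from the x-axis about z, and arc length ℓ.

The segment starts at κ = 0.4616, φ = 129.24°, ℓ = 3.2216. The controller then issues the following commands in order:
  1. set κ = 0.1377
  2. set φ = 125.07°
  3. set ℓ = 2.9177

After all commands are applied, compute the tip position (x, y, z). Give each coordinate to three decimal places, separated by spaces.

-0.332 0.473 2.840

initial: κ=0.4616, φ=129.24°, ℓ=3.2216
cmd 1: set κ=0.1377 → (κ,φ,ℓ)=(0.1377,129.24°,3.2216) → tip=(-0.4447,0.5444,3.1170)
cmd 2: set φ=125.07° → (κ,φ,ℓ)=(0.1377,125.07°,3.2216) → tip=(-0.4039,0.5753,3.1170)
cmd 3: set ℓ=2.9177 → (κ,φ,ℓ)=(0.1377,125.07°,2.9177) → tip=(-0.3323,0.4733,2.8398)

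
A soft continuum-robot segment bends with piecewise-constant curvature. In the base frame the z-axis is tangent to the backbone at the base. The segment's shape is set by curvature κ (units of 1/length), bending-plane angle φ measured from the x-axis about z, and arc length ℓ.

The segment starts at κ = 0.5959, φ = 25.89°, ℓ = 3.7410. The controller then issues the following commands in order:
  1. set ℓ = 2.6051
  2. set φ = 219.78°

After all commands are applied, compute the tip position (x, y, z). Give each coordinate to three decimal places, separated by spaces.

-1.266 -1.054 1.678

initial: κ=0.5959, φ=25.89°, ℓ=3.7410
cmd 1: set ℓ=2.6051 → (κ,φ,ℓ)=(0.5959,25.89°,2.6051) → tip=(1.4819,0.7193,1.6778)
cmd 2: set φ=219.78° → (κ,φ,ℓ)=(0.5959,219.78°,2.6051) → tip=(-1.2659,-1.0540,1.6778)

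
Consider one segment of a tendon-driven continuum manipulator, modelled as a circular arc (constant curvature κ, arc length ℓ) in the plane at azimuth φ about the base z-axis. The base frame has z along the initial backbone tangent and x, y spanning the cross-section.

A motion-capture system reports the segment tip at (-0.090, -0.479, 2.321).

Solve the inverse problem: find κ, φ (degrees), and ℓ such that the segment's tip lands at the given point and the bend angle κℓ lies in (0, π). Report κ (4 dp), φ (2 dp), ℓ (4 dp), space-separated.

ρ = √(x²+y²) = √(-0.090² + -0.479²) = 0.48738
φ = atan2(y, x) mod 360° = atan2(-0.479, -0.090) = 259.3587°
|p|² = ρ² + z² = 0.48738² + 2.321² = 5.62458
κ = 2ρ / |p|² = 2×0.48738 / 5.62458 = 0.17330
θ = 2·atan2(ρ, z) = 2·atan2(0.48738, 2.321) = 0.41396 rad
ℓ = θ/κ = 0.41396/0.17330 = 2.38864

0.1733 259.36 2.3886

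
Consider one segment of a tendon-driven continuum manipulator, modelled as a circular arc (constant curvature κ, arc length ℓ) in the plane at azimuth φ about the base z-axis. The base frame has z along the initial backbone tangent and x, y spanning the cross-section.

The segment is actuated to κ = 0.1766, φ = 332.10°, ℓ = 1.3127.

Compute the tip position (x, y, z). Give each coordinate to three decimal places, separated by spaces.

θ = κ·ℓ = 0.1766 × 1.3127 = 0.23182 rad
ρ = (1 − cos θ)/κ = (1 − 0.97325)/0.1766 = 0.15148
z = sin θ / κ = 0.22975/0.1766 = 1.30097
x = ρ cos φ = 0.15148 × cos(332.10°) = 0.13387
y = ρ sin φ = 0.15148 × sin(332.10°) = -0.07088

0.134 -0.071 1.301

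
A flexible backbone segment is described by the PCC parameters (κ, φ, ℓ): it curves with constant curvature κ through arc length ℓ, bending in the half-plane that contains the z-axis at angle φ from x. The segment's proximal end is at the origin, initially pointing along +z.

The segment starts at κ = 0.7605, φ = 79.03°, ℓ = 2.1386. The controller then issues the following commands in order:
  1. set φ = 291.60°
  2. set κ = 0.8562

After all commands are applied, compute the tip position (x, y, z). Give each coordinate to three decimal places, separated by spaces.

initial: κ=0.7605, φ=79.03°, ℓ=2.1386
cmd 1: set φ=291.60° → (κ,φ,ℓ)=(0.7605,291.60°,2.1386) → tip=(0.5110,-1.2905,1.3129)
cmd 2: set κ=0.8562 → (κ,φ,ℓ)=(0.8562,291.60°,2.1386) → tip=(0.5406,-1.3654,1.1286)

0.541 -1.365 1.129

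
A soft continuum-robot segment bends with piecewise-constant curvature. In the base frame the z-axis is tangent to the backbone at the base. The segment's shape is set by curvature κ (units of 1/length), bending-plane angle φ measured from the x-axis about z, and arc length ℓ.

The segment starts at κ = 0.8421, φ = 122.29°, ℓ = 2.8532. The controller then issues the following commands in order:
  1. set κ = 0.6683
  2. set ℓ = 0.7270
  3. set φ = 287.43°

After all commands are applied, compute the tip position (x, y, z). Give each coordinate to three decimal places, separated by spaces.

initial: κ=0.8421, φ=122.29°, ℓ=2.8532
cmd 1: set κ=0.6683 → (κ,φ,ℓ)=(0.6683,122.29°,2.8532) → tip=(-1.0629,1.6820,1.4127)
cmd 2: set ℓ=0.7270 → (κ,φ,ℓ)=(0.6683,122.29°,0.7270) → tip=(-0.0925,0.1464,0.6987)
cmd 3: set φ=287.43° → (κ,φ,ℓ)=(0.6683,287.43°,0.7270) → tip=(0.0519,-0.1652,0.6987)

0.052 -0.165 0.699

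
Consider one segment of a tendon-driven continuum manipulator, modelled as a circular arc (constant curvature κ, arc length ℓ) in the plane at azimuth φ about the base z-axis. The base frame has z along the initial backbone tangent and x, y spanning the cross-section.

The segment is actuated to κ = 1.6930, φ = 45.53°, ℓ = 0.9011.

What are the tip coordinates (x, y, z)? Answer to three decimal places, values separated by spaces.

0.395 0.402 0.590

θ = κ·ℓ = 1.6930 × 0.9011 = 1.52556 rad
ρ = (1 − cos θ)/κ = (1 − 0.04522)/1.6930 = 0.56396
z = sin θ / κ = 0.99898/1.6930 = 0.59006
x = ρ cos φ = 0.56396 × cos(45.53°) = 0.39507
y = ρ sin φ = 0.56396 × sin(45.53°) = 0.40245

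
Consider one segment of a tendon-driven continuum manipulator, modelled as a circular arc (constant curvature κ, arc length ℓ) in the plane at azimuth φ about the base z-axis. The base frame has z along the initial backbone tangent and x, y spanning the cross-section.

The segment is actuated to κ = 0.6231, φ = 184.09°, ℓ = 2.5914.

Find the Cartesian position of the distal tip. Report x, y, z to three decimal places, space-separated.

θ = κ·ℓ = 0.6231 × 2.5914 = 1.61470 rad
ρ = (1 − cos θ)/κ = (1 − -0.04389)/0.6231 = 1.67532
z = sin θ / κ = 0.99904/0.6231 = 1.60333
x = ρ cos φ = 1.67532 × cos(184.09°) = -1.67105
y = ρ sin φ = 1.67532 × sin(184.09°) = -0.11949

-1.671 -0.119 1.603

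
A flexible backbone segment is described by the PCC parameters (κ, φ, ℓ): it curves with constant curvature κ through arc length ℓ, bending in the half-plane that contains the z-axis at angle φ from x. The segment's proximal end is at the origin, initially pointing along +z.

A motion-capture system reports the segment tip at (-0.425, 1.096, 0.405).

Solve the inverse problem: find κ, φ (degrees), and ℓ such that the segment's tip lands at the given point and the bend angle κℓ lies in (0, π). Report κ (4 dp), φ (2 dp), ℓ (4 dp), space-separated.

1.5209 111.19 1.6294

ρ = √(x²+y²) = √(-0.425² + 1.096²) = 1.17552
φ = atan2(y, x) mod 360° = atan2(1.096, -0.425) = 111.1950°
|p|² = ρ² + z² = 1.17552² + 0.405² = 1.54587
κ = 2ρ / |p|² = 2×1.17552 / 1.54587 = 1.52085
θ = 2·atan2(ρ, z) = 2·atan2(1.17552, 0.405) = 2.47801 rad
ℓ = θ/κ = 2.47801/1.52085 = 1.62935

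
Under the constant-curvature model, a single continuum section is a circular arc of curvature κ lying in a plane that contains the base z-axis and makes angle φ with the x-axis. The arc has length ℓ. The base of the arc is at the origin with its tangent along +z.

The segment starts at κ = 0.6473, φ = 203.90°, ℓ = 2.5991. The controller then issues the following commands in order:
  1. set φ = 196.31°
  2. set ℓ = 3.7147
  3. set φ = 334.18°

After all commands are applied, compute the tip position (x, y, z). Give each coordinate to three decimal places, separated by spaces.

2.420 -1.171 1.038

initial: κ=0.6473, φ=203.90°, ℓ=2.5991
cmd 1: set φ=196.31° → (κ,φ,ℓ)=(0.6473,196.31°,2.5991) → tip=(-1.6478,-0.4822,1.5353)
cmd 2: set ℓ=3.7147 → (κ,φ,ℓ)=(0.6473,196.31°,3.7147) → tip=(-2.5806,-0.7551,1.0383)
cmd 3: set φ=334.18° → (κ,φ,ℓ)=(0.6473,334.18°,3.7147) → tip=(2.4203,-1.1711,1.0383)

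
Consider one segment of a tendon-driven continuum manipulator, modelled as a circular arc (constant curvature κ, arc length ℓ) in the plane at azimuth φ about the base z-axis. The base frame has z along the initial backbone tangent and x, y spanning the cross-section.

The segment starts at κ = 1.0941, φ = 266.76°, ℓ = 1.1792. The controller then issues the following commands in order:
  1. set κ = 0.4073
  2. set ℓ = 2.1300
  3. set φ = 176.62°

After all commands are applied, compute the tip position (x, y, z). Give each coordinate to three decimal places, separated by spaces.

-0.866 0.051 1.873

initial: κ=1.0941, φ=266.76°, ℓ=1.1792
cmd 1: set κ=0.4073 → (κ,φ,ℓ)=(0.4073,266.76°,1.1792) → tip=(-0.0157,-0.2773,1.1344)
cmd 2: set ℓ=2.1300 → (κ,φ,ℓ)=(0.4073,266.76°,2.1300) → tip=(-0.0490,-0.8660,1.8727)
cmd 3: set φ=176.62° → (κ,φ,ℓ)=(0.4073,176.62°,2.1300) → tip=(-0.8659,0.0511,1.8727)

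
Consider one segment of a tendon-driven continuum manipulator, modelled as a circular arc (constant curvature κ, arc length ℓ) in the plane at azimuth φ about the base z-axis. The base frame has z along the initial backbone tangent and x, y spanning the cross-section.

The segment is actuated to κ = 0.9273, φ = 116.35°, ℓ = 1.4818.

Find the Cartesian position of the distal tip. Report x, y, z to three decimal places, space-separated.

-0.385 0.777 1.058

θ = κ·ℓ = 0.9273 × 1.4818 = 1.37407 rad
ρ = (1 − cos θ)/κ = (1 − 0.19546)/0.9273 = 0.86762
z = sin θ / κ = 0.98071/0.9273 = 1.05760
x = ρ cos φ = 0.86762 × cos(116.35°) = -0.38510
y = ρ sin φ = 0.86762 × sin(116.35°) = 0.77747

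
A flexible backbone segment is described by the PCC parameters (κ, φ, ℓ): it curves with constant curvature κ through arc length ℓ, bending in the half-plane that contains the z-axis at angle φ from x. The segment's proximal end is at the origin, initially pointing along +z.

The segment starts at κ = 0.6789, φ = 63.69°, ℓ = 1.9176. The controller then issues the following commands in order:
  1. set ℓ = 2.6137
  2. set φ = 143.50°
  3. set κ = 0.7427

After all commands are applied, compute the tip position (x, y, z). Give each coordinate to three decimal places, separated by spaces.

-1.474 1.091 1.255

initial: κ=0.6789, φ=63.69°, ℓ=1.9176
cmd 1: set ℓ=2.6137 → (κ,φ,ℓ)=(0.6789,63.69°,2.6137) → tip=(0.7849,1.5874,1.4425)
cmd 2: set φ=143.50° → (κ,φ,ℓ)=(0.6789,143.50°,2.6137) → tip=(-1.4235,1.0534,1.4425)
cmd 3: set κ=0.7427 → (κ,φ,ℓ)=(0.7427,143.50°,2.6137) → tip=(-1.4741,1.0908,1.2551)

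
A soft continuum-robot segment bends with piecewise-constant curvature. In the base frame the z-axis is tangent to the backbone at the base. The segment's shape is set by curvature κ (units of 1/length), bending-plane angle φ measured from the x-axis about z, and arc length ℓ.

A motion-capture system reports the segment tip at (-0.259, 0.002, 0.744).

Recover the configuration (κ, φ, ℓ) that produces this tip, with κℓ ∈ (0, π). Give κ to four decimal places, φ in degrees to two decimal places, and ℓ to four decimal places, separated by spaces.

ρ = √(x²+y²) = √(-0.259² + 0.002²) = 0.25901
φ = atan2(y, x) mod 360° = atan2(0.002, -0.259) = 179.5576°
|p|² = ρ² + z² = 0.25901² + 0.744² = 0.62062
κ = 2ρ / |p|² = 2×0.25901 / 0.62062 = 0.83467
θ = 2·atan2(ρ, z) = 2·atan2(0.25901, 0.744) = 0.67001 rad
ℓ = θ/κ = 0.67001/0.83467 = 0.80273

0.8347 179.56 0.8027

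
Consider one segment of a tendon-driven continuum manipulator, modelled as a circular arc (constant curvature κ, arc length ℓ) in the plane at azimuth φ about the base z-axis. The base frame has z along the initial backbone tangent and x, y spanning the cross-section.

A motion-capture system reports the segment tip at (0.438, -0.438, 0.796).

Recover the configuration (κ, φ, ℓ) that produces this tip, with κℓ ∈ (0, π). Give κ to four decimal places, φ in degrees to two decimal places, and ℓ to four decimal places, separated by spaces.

ρ = √(x²+y²) = √(0.438² + -0.438²) = 0.61943
φ = atan2(y, x) mod 360° = atan2(-0.438, 0.438) = 315.0000°
|p|² = ρ² + z² = 0.61943² + 0.796² = 1.01730
κ = 2ρ / |p|² = 2×0.61943 / 1.01730 = 1.21778
θ = 2·atan2(ρ, z) = 2·atan2(0.61943, 0.796) = 1.32258 rad
ℓ = θ/κ = 1.32258/1.21778 = 1.08606

1.2178 315.00 1.0861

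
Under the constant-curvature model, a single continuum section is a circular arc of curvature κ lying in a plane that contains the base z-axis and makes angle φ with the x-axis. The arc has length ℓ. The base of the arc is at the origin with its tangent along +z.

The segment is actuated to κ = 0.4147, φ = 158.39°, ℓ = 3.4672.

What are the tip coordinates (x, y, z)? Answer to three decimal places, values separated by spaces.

θ = κ·ℓ = 0.4147 × 3.4672 = 1.43785 rad
ρ = (1 − cos θ)/κ = (1 − 0.13256)/0.4147 = 2.09174
z = sin θ / κ = 0.99118/0.4147 = 2.39010
x = ρ cos φ = 2.09174 × cos(158.39°) = -1.94471
y = ρ sin φ = 2.09174 × sin(158.39°) = 0.77036

-1.945 0.770 2.390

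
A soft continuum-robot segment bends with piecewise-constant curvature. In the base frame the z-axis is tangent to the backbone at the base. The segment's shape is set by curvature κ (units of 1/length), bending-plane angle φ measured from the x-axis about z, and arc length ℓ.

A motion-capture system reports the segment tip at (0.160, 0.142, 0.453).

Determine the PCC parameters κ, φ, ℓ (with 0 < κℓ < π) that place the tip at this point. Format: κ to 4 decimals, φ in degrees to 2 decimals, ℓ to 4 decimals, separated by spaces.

1.7048 41.59 0.5176

ρ = √(x²+y²) = √(0.160² + 0.142²) = 0.21393
φ = atan2(y, x) mod 360° = atan2(0.142, 0.160) = 41.5891°
|p|² = ρ² + z² = 0.21393² + 0.453² = 0.25097
κ = 2ρ / |p|² = 2×0.21393 / 0.25097 = 1.70477
θ = 2·atan2(ρ, z) = 2·atan2(0.21393, 0.453) = 0.88239 rad
ℓ = θ/κ = 0.88239/1.70477 = 0.51760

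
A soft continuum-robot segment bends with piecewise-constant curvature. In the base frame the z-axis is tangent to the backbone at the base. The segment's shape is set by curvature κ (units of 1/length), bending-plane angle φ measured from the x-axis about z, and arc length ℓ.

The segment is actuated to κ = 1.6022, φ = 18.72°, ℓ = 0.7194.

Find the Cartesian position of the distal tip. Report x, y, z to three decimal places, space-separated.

0.351 0.119 0.570

θ = κ·ℓ = 1.6022 × 0.7194 = 1.15262 rad
ρ = (1 − cos θ)/κ = (1 − 0.40609)/1.6022 = 0.37068
z = sin θ / κ = 0.91383/1.6022 = 0.57036
x = ρ cos φ = 0.37068 × cos(18.72°) = 0.35107
y = ρ sin φ = 0.37068 × sin(18.72°) = 0.11897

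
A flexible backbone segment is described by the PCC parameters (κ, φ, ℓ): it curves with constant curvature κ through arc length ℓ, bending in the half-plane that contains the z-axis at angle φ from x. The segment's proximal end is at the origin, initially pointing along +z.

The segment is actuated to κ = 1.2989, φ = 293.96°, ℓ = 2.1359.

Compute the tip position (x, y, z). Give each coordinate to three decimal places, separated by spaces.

0.604 -1.360 0.276

θ = κ·ℓ = 1.2989 × 2.1359 = 2.77432 rad
ρ = (1 − cos θ)/κ = (1 − -0.93331)/1.2989 = 1.48842
z = sin θ / κ = 0.35907/1.2989 = 0.27644
x = ρ cos φ = 1.48842 × cos(293.96°) = 0.60445
y = ρ sin φ = 1.48842 × sin(293.96°) = -1.36016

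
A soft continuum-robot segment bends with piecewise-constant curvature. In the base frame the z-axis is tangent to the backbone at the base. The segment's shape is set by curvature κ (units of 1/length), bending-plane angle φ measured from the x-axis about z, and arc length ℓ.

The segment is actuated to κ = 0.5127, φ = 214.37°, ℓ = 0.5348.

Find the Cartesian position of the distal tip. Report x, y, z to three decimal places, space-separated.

θ = κ·ℓ = 0.5127 × 0.5348 = 0.27419 rad
ρ = (1 − cos θ)/κ = (1 − 0.96264)/0.5127 = 0.07286
z = sin θ / κ = 0.27077/0.5127 = 0.52812
x = ρ cos φ = 0.07286 × cos(214.37°) = -0.06014
y = ρ sin φ = 0.07286 × sin(214.37°) = -0.04113

-0.060 -0.041 0.528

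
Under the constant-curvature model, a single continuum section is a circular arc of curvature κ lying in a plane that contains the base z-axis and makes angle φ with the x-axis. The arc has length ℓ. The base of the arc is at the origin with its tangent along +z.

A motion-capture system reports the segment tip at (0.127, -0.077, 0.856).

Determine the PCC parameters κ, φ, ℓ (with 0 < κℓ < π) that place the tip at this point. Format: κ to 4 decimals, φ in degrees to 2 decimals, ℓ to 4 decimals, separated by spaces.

ρ = √(x²+y²) = √(0.127² + -0.077²) = 0.14852
φ = atan2(y, x) mod 360° = atan2(-0.077, 0.127) = 328.7716°
|p|² = ρ² + z² = 0.14852² + 0.856² = 0.75479
κ = 2ρ / |p|² = 2×0.14852 / 0.75479 = 0.39354
θ = 2·atan2(ρ, z) = 2·atan2(0.14852, 0.856) = 0.34359 rad
ℓ = θ/κ = 0.34359/0.39354 = 0.87308

0.3935 328.77 0.8731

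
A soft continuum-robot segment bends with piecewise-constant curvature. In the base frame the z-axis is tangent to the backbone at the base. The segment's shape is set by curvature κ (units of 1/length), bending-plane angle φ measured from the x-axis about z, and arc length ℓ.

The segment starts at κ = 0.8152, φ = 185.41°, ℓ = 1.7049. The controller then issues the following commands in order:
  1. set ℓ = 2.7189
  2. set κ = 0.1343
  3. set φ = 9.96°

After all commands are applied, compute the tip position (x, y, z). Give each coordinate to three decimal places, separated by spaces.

0.484 0.085 2.659

initial: κ=0.8152, φ=185.41°, ℓ=1.7049
cmd 1: set ℓ=2.7189 → (κ,φ,ℓ)=(0.8152,185.41°,2.7189) → tip=(-1.9561,-0.1852,0.9798)
cmd 2: set κ=0.1343 → (κ,φ,ℓ)=(0.1343,185.41°,2.7189) → tip=(-0.4887,-0.0463,2.6589)
cmd 3: set φ=9.96° → (κ,φ,ℓ)=(0.1343,9.96°,2.7189) → tip=(0.4835,0.0849,2.6589)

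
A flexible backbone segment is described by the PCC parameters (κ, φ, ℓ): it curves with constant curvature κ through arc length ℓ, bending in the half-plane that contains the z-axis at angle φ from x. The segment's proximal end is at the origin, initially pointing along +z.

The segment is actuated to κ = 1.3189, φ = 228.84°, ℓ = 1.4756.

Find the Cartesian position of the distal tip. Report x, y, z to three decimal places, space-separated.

θ = κ·ℓ = 1.3189 × 1.4756 = 1.94617 rad
ρ = (1 − cos θ)/κ = (1 − -0.36662)/1.3189 = 1.03618
z = sin θ / κ = 0.93037/1.3189 = 0.70541
x = ρ cos φ = 1.03618 × cos(228.84°) = -0.68198
y = ρ sin φ = 1.03618 × sin(228.84°) = -0.78011

-0.682 -0.780 0.705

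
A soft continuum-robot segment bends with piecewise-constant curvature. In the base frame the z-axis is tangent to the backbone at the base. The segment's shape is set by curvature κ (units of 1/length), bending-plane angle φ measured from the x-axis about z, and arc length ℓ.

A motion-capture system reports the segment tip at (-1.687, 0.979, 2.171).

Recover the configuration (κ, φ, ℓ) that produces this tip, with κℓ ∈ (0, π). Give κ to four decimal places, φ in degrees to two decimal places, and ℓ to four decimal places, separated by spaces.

ρ = √(x²+y²) = √(-1.687² + 0.979²) = 1.95049
φ = atan2(y, x) mod 360° = atan2(0.979, -1.687) = 149.8725°
|p|² = ρ² + z² = 1.95049² + 2.171² = 8.51765
κ = 2ρ / |p|² = 2×1.95049 / 8.51765 = 0.45799
θ = 2·atan2(ρ, z) = 2·atan2(1.95049, 2.171) = 1.46389 rad
ℓ = θ/κ = 1.46389/0.45799 = 3.19636

0.4580 149.87 3.1964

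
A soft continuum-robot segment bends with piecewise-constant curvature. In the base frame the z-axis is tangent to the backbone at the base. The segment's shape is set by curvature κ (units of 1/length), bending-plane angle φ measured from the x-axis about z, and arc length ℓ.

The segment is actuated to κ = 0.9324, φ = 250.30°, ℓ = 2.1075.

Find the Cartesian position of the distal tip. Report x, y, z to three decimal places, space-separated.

θ = κ·ℓ = 0.9324 × 2.1075 = 1.96503 rad
ρ = (1 − cos θ)/κ = (1 − -0.38410)/0.9324 = 1.48445
z = sin θ / κ = 0.92329/0.9324 = 0.99023
x = ρ cos φ = 1.48445 × cos(250.30°) = -0.50040
y = ρ sin φ = 1.48445 × sin(250.30°) = -1.39757

-0.500 -1.398 0.990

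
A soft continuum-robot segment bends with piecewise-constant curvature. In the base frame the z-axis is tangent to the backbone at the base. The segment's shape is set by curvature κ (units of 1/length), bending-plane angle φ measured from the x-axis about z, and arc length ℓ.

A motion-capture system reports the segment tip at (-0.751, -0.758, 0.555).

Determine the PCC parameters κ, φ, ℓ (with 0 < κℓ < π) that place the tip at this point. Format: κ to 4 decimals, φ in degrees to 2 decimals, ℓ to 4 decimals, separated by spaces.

ρ = √(x²+y²) = √(-0.751² + -0.758²) = 1.06704
φ = atan2(y, x) mod 360° = atan2(-0.758, -0.751) = 225.2658°
|p|² = ρ² + z² = 1.06704² + 0.555² = 1.44659
κ = 2ρ / |p|² = 2×1.06704 / 1.44659 = 1.47524
θ = 2·atan2(ρ, z) = 2·atan2(1.06704, 0.555) = 2.18235 rad
ℓ = θ/κ = 2.18235/1.47524 = 1.47931

1.4752 225.27 1.4793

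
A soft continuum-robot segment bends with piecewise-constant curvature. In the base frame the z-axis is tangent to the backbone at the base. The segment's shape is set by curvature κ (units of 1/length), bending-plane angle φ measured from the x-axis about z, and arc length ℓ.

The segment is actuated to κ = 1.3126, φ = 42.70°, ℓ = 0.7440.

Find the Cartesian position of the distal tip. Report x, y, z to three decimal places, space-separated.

θ = κ·ℓ = 1.3126 × 0.7440 = 0.97657 rad
ρ = (1 − cos θ)/κ = (1 − 0.55986)/1.3126 = 0.33532
z = sin θ / κ = 0.82858/1.3126 = 0.63125
x = ρ cos φ = 0.33532 × cos(42.70°) = 0.24643
y = ρ sin φ = 0.33532 × sin(42.70°) = 0.22740

0.246 0.227 0.631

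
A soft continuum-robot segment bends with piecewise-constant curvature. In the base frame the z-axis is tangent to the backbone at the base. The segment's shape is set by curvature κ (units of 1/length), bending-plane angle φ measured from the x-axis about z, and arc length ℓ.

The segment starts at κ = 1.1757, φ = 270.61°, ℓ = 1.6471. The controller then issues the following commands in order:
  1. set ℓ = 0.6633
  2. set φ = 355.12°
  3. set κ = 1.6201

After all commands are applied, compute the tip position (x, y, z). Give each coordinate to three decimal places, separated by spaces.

0.322 -0.028 0.543

initial: κ=1.1757, φ=270.61°, ℓ=1.6471
cmd 1: set ℓ=0.6633 → (κ,φ,ℓ)=(1.1757,270.61°,0.6633) → tip=(0.0026,-0.2458,0.5981)
cmd 2: set φ=355.12° → (κ,φ,ℓ)=(1.1757,355.12°,0.6633) → tip=(0.2449,-0.0209,0.5981)
cmd 3: set κ=1.6201 → (κ,φ,ℓ)=(1.6201,355.12°,0.6633) → tip=(0.3222,-0.0275,0.5428)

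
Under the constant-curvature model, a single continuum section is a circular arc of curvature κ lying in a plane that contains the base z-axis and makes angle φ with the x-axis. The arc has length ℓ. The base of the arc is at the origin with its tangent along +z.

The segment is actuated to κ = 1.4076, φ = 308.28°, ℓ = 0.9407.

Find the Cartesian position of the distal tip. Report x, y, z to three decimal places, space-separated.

0.333 -0.422 0.689

θ = κ·ℓ = 1.4076 × 0.9407 = 1.32413 rad
ρ = (1 − cos θ)/κ = (1 − 0.24417)/1.4076 = 0.53696
z = sin θ / κ = 0.96973/1.4076 = 0.68893
x = ρ cos φ = 0.53696 × cos(308.28°) = 0.33265
y = ρ sin φ = 0.53696 × sin(308.28°) = -0.42151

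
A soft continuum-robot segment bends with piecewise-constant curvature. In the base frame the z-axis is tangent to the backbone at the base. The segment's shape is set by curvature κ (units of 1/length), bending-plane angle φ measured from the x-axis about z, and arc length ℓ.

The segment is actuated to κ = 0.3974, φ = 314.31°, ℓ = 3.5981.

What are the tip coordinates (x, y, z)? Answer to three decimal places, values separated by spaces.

1.511 -1.548 2.491

θ = κ·ℓ = 0.3974 × 3.5981 = 1.42988 rad
ρ = (1 − cos θ)/κ = (1 − 0.14045)/0.3974 = 2.16295
z = sin θ / κ = 0.99009/0.3974 = 2.49142
x = ρ cos φ = 2.16295 × cos(314.31°) = 1.51090
y = ρ sin φ = 2.16295 × sin(314.31°) = -1.54774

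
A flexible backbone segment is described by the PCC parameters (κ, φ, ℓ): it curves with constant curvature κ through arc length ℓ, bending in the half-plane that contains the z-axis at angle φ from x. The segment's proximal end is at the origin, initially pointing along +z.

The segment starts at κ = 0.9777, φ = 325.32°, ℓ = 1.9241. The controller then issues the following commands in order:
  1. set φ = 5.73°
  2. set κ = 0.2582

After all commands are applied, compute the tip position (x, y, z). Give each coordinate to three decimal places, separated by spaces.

initial: κ=0.9777, φ=325.32°, ℓ=1.9241
cmd 1: set φ=5.73° → (κ,φ,ℓ)=(0.9777,5.73°,1.9241) → tip=(1.3285,0.1333,0.9739)
cmd 2: set κ=0.2582 → (κ,φ,ℓ)=(0.2582,5.73°,1.9241) → tip=(0.4659,0.0467,1.8459)

0.466 0.047 1.846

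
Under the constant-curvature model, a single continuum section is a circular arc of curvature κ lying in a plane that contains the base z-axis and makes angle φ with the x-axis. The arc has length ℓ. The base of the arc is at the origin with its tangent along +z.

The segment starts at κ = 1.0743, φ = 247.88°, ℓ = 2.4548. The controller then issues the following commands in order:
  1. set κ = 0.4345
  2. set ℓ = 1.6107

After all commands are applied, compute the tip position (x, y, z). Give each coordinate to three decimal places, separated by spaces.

initial: κ=1.0743, φ=247.88°, ℓ=2.4548
cmd 1: set κ=0.4345 → (κ,φ,ℓ)=(0.4345,247.88°,2.4548) → tip=(-0.4480,-1.1021,2.0151)
cmd 2: set ℓ=1.6107 → (κ,φ,ℓ)=(0.4345,247.88°,1.6107) → tip=(-0.2037,-0.5012,1.4824)

-0.204 -0.501 1.482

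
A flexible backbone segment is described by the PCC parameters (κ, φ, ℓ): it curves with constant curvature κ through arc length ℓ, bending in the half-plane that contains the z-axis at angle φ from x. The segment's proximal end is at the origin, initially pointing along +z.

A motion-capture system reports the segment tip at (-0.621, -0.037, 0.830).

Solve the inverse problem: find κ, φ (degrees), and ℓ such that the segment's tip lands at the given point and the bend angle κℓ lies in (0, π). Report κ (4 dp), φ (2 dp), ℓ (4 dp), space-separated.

1.1564 183.41 1.1124

ρ = √(x²+y²) = √(-0.621² + -0.037²) = 0.62210
φ = atan2(y, x) mod 360° = atan2(-0.037, -0.621) = 183.4097°
|p|² = ρ² + z² = 0.62210² + 0.830² = 1.07591
κ = 2ρ / |p|² = 2×0.62210 / 1.07591 = 1.15642
θ = 2·atan2(ρ, z) = 2·atan2(0.62210, 0.830) = 1.28639 rad
ℓ = θ/κ = 1.28639/1.15642 = 1.11239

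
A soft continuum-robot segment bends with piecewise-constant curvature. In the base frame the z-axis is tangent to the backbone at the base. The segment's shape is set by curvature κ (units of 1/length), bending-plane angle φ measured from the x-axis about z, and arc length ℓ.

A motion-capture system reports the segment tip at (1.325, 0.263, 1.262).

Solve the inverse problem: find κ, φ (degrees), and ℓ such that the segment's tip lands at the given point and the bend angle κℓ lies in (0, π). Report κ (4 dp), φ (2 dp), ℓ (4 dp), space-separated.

0.7906 11.23 2.0729

ρ = √(x²+y²) = √(1.325² + 0.263²) = 1.35085
φ = atan2(y, x) mod 360° = atan2(0.263, 1.325) = 11.2268°
|p|² = ρ² + z² = 1.35085² + 1.262² = 3.41744
κ = 2ρ / |p|² = 2×1.35085 / 3.41744 = 0.79056
θ = 2·atan2(ρ, z) = 2·atan2(1.35085, 1.262) = 1.63878 rad
ℓ = θ/κ = 1.63878/0.79056 = 2.07293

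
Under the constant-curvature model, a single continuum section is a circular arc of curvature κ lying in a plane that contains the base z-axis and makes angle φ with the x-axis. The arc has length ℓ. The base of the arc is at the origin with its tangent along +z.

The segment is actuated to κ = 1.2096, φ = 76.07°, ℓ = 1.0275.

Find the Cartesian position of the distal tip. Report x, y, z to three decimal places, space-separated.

0.135 0.544 0.783

θ = κ·ℓ = 1.2096 × 1.0275 = 1.24286 rad
ρ = (1 − cos θ)/κ = (1 − 0.32209)/1.2096 = 0.56044
z = sin θ / κ = 0.94671/1.2096 = 0.78266
x = ρ cos φ = 0.56044 × cos(76.07°) = 0.13492
y = ρ sin φ = 0.56044 × sin(76.07°) = 0.54396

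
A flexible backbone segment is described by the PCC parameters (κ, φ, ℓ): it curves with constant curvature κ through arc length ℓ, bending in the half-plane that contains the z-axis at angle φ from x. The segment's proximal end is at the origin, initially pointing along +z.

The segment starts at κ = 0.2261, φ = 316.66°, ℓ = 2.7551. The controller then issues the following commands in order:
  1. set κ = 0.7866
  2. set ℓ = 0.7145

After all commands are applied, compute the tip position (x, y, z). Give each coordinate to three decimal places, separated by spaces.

0.142 -0.134 0.677

initial: κ=0.2261, φ=316.66°, ℓ=2.7551
cmd 1: set κ=0.7866 → (κ,φ,ℓ)=(0.7866,316.66°,2.7551) → tip=(1.4439,-1.3626,1.0518)
cmd 2: set ℓ=0.7145 → (κ,φ,ℓ)=(0.7866,316.66°,0.7145) → tip=(0.1422,-0.1342,0.6775)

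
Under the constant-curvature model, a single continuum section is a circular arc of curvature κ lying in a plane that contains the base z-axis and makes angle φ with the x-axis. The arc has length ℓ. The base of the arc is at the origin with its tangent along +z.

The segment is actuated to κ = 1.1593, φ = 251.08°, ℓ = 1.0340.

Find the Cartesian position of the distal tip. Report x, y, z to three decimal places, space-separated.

-0.178 -0.519 0.804

θ = κ·ℓ = 1.1593 × 1.0340 = 1.19872 rad
ρ = (1 − cos θ)/κ = (1 − 0.36355)/1.1593 = 0.54899
z = sin θ / κ = 0.93157/1.1593 = 0.80357
x = ρ cos φ = 0.54899 × cos(251.08°) = -0.17801
y = ρ sin φ = 0.54899 × sin(251.08°) = -0.51933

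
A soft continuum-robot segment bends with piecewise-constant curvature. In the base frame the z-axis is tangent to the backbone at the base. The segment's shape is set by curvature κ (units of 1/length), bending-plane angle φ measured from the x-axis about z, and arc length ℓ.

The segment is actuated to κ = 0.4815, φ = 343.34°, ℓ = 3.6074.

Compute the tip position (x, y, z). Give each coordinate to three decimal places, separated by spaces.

θ = κ·ℓ = 0.4815 × 3.6074 = 1.73696 rad
ρ = (1 − cos θ)/κ = (1 − -0.16540)/0.4815 = 2.42036
z = sin θ / κ = 0.98623/0.4815 = 2.04824
x = ρ cos φ = 2.42036 × cos(343.34°) = 2.31876
y = ρ sin φ = 2.42036 × sin(343.34°) = -0.69390

2.319 -0.694 2.048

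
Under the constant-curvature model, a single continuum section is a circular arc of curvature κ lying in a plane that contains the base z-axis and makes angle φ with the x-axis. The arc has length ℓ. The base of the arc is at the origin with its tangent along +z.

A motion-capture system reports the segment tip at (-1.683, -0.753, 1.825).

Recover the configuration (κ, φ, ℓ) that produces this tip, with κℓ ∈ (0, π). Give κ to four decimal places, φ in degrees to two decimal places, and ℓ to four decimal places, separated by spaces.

ρ = √(x²+y²) = √(-1.683² + -0.753²) = 1.84377
φ = atan2(y, x) mod 360° = atan2(-0.753, -1.683) = 204.1045°
|p|² = ρ² + z² = 1.84377² + 1.825² = 6.73012
κ = 2ρ / |p|² = 2×1.84377 / 6.73012 = 0.54792
θ = 2·atan2(ρ, z) = 2·atan2(1.84377, 1.825) = 1.58103 rad
ℓ = θ/κ = 1.58103/0.54792 = 2.88553

0.5479 204.10 2.8855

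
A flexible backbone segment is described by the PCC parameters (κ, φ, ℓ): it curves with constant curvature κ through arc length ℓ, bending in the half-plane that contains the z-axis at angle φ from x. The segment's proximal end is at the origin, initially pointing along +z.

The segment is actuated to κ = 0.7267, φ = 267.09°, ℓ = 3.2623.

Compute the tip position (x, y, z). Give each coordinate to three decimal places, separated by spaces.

-0.120 -2.360 0.959

θ = κ·ℓ = 0.7267 × 3.2623 = 2.37071 rad
ρ = (1 − cos θ)/κ = (1 − -0.71730)/0.7267 = 2.36315
z = sin θ / κ = 0.69677/0.7267 = 0.95881
x = ρ cos φ = 2.36315 × cos(267.09°) = -0.11997
y = ρ sin φ = 2.36315 × sin(267.09°) = -2.36010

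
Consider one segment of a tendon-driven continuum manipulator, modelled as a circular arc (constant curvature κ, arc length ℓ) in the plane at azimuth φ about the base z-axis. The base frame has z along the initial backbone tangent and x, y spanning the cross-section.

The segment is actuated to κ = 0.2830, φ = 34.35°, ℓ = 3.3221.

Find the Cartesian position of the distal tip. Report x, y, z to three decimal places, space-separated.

1.197 0.818 2.854

θ = κ·ℓ = 0.2830 × 3.3221 = 0.94015 rad
ρ = (1 − cos θ)/κ = (1 − 0.58966)/0.2830 = 1.44995
z = sin θ / κ = 0.80765/0.2830 = 2.85388
x = ρ cos φ = 1.44995 × cos(34.35°) = 1.19709
y = ρ sin φ = 1.44995 × sin(34.35°) = 0.81813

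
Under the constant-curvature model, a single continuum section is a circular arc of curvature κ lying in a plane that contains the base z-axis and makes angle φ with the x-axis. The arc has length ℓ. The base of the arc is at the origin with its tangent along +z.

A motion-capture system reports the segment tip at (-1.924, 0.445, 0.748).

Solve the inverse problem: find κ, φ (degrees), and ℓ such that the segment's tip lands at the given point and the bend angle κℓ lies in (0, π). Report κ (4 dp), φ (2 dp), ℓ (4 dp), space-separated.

0.8857 166.98 2.7294

ρ = √(x²+y²) = √(-1.924² + 0.445²) = 1.97479
φ = atan2(y, x) mod 360° = atan2(0.445, -1.924) = 166.9771°
|p|² = ρ² + z² = 1.97479² + 0.748² = 4.45931
κ = 2ρ / |p|² = 2×1.97479 / 4.45931 = 0.88569
θ = 2·atan2(ρ, z) = 2·atan2(1.97479, 0.748) = 2.41744 rad
ℓ = θ/κ = 2.41744/0.88569 = 2.72943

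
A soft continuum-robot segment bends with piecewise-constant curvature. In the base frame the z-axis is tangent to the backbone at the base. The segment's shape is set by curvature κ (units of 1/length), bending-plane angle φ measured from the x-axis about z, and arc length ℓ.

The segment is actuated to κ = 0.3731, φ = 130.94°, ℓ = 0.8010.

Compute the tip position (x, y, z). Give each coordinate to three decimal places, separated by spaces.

-0.078 0.090 0.789

θ = κ·ℓ = 0.3731 × 0.8010 = 0.29885 rad
ρ = (1 − cos θ)/κ = (1 − 0.95567)/0.3731 = 0.11880
z = sin θ / κ = 0.29442/0.3731 = 0.78913
x = ρ cos φ = 0.11880 × cos(130.94°) = -0.07785
y = ρ sin φ = 0.11880 × sin(130.94°) = 0.08974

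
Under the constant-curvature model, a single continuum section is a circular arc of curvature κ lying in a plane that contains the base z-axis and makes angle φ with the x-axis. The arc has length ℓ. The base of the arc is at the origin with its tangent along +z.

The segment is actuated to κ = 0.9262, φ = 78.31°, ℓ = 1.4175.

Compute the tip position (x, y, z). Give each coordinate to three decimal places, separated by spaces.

0.163 0.788 1.044

θ = κ·ℓ = 0.9262 × 1.4175 = 1.31289 rad
ρ = (1 − cos θ)/κ = (1 − 0.25506)/0.9262 = 0.80430
z = sin θ / κ = 0.96693/0.9262 = 1.04397
x = ρ cos φ = 0.80430 × cos(78.31°) = 0.16296
y = ρ sin φ = 0.80430 × sin(78.31°) = 0.78762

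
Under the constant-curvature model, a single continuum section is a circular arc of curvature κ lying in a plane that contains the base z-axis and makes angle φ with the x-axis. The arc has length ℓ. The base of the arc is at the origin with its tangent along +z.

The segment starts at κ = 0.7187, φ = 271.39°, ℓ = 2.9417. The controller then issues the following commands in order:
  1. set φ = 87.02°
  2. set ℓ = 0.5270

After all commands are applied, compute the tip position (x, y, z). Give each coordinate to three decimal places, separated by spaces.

initial: κ=0.7187, φ=271.39°, ℓ=2.9417
cmd 1: set φ=87.02° → (κ,φ,ℓ)=(0.7187,87.02°,2.9417) → tip=(0.1097,2.1080,1.1910)
cmd 2: set ℓ=0.5270 → (κ,φ,ℓ)=(0.7187,87.02°,0.5270) → tip=(0.0051,0.0985,0.5145)

0.005 0.098 0.514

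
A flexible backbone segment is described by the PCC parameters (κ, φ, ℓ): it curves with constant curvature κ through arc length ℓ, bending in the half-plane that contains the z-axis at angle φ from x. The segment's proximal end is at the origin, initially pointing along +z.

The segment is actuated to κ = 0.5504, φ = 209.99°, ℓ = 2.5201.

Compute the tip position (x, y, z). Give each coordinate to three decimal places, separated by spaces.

-1.286 -0.742 1.786

θ = κ·ℓ = 0.5504 × 2.5201 = 1.38706 rad
ρ = (1 − cos θ)/κ = (1 − 0.18270)/0.5504 = 1.48492
z = sin θ / κ = 0.98317/0.5504 = 1.78628
x = ρ cos φ = 1.48492 × cos(209.99°) = -1.28611
y = ρ sin φ = 1.48492 × sin(209.99°) = -0.74223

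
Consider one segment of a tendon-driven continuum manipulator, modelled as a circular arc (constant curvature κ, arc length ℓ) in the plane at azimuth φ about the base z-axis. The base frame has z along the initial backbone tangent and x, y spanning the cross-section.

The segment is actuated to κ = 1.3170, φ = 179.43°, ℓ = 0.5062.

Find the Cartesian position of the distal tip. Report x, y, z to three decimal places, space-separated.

θ = κ·ℓ = 1.3170 × 0.5062 = 0.66667 rad
ρ = (1 − cos θ)/κ = (1 − 0.78589)/1.3170 = 0.16258
z = sin θ / κ = 0.61837/1.3170 = 0.46953
x = ρ cos φ = 0.16258 × cos(179.43°) = -0.16257
y = ρ sin φ = 0.16258 × sin(179.43°) = 0.00162

-0.163 0.002 0.470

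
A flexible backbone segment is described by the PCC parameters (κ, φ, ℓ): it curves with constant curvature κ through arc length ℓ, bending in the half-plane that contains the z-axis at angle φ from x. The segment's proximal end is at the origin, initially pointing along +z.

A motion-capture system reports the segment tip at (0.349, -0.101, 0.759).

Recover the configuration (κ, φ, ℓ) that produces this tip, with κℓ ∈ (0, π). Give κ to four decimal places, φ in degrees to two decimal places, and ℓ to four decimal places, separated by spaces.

ρ = √(x²+y²) = √(0.349² + -0.101²) = 0.36332
φ = atan2(y, x) mod 360° = atan2(-0.101, 0.349) = 343.8596°
|p|² = ρ² + z² = 0.36332² + 0.759² = 0.70808
κ = 2ρ / |p|² = 2×0.36332 / 0.70808 = 1.02621
θ = 2·atan2(ρ, z) = 2·atan2(0.36332, 0.759) = 0.89290 rad
ℓ = θ/κ = 0.89290/1.02621 = 0.87009

1.0262 343.86 0.8701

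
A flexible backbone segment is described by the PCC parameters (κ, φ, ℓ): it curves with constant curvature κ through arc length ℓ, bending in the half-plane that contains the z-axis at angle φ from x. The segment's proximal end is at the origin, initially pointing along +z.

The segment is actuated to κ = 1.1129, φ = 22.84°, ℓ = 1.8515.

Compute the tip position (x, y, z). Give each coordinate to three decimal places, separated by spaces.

1.218 0.513 0.793

θ = κ·ℓ = 1.1129 × 1.8515 = 2.06053 rad
ρ = (1 − cos θ)/κ = (1 − -0.47039)/1.1129 = 1.32123
z = sin θ / κ = 0.88246/1.1129 = 0.79293
x = ρ cos φ = 1.32123 × cos(22.84°) = 1.21763
y = ρ sin φ = 1.32123 × sin(22.84°) = 0.51285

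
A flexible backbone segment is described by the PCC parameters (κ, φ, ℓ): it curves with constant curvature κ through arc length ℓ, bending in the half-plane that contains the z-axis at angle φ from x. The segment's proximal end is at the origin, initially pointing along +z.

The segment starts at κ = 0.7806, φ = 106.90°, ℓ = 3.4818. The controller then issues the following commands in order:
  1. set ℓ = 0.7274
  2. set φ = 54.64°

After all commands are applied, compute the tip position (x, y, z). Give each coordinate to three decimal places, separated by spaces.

0.116 0.164 0.689

initial: κ=0.7806, φ=106.90°, ℓ=3.4818
cmd 1: set ℓ=0.7274 → (κ,φ,ℓ)=(0.7806,106.90°,0.7274) → tip=(-0.0584,0.1923,0.6889)
cmd 2: set φ=54.64° → (κ,φ,ℓ)=(0.7806,54.64°,0.7274) → tip=(0.1163,0.1639,0.6889)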